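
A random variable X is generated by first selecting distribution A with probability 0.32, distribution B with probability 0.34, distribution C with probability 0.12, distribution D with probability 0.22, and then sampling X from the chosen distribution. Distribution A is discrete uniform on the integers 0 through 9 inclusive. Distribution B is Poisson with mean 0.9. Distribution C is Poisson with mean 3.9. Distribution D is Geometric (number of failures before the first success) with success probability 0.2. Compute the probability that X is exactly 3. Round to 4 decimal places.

Conditional on each component, P(X = 3): A: 0.1; B: 0.0493982; C: 0.200122; D: 0.1024.
By total probability, P(X = 3) = 0.32·0.1 + 0.34·0.0493982 + 0.12·0.200122 + 0.22·0.1024 = 0.095338.

0.0953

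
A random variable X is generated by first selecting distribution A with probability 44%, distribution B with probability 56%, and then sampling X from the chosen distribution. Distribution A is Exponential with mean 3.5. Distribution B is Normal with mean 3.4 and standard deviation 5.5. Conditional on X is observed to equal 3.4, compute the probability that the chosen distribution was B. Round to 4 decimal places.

0.4605

Likelihoods f(3.4 | ·): A: 0.108155; B: 0.072535.
Posterior ∝ prior × likelihood. Numerator for B: 0.56·0.072535 = 0.0406196.
Normalizing constant: 0.44·0.108155 + 0.56·0.072535 = 0.0882077.
P(B | observation) = 0.0406196 / 0.0882077 = 0.460499.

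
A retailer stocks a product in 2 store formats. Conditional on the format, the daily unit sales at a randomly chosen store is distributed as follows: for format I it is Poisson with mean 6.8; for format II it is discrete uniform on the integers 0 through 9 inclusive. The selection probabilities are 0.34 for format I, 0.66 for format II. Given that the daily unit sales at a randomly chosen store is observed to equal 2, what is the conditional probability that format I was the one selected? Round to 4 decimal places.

0.1171

Likelihoods P(X=2 | ·): I: 0.0257505; II: 0.1.
Posterior ∝ prior × likelihood. Numerator for I: 0.34·0.0257505 = 0.00875516.
Normalizing constant: 0.34·0.0257505 + 0.66·0.1 = 0.0747552.
P(I | observation) = 0.00875516 / 0.0747552 = 0.117118.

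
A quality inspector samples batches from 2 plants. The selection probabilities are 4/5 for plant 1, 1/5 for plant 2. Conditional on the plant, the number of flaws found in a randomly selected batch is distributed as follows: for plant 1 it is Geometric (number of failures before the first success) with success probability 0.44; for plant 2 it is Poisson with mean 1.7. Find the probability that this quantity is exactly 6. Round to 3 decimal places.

0.012

Conditional on each plant, P(X = 6): 1: 0.01357; 2: 0.00612436.
By total probability, P(X = 6) = 0.8·0.01357 + 0.2·0.00612436 = 0.0120809.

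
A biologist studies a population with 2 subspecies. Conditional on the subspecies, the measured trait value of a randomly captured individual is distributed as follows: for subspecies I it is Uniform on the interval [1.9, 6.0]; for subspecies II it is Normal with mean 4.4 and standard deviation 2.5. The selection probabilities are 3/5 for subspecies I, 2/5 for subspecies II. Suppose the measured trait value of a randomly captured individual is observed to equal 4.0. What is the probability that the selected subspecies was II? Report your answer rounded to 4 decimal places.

0.3010

Likelihoods f(4.0 | ·): I: 0.243902; II: 0.157547.
Posterior ∝ prior × likelihood. Numerator for II: 0.4·0.157547 = 0.0630189.
Normalizing constant: 0.6·0.243902 + 0.4·0.157547 = 0.20936.
P(II | observation) = 0.0630189 / 0.20936 = 0.301007.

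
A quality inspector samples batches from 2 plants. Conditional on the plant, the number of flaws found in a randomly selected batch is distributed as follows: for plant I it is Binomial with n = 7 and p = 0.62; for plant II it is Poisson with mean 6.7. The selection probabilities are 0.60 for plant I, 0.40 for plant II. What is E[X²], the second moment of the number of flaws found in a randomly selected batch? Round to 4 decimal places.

32.9269

For each component E[X²] = Var + (mean)², giving I: 20.4848; II: 51.59.
Overall E[X²] = 0.6·20.4848 + 0.4·51.59 = 32.9269.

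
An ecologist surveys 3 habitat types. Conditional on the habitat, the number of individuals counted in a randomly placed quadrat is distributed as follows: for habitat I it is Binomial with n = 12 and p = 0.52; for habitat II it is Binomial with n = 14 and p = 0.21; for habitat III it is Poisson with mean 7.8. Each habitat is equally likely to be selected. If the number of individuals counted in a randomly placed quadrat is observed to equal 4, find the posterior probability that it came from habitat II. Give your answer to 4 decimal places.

0.5274

Likelihoods P(X=4 | ·): I: 0.101988; II: 0.184324; III: 0.0631932.
Posterior ∝ prior × likelihood. Numerator for II: 0.333333·0.184324 = 0.0614414.
Normalizing constant: 0.333333·0.101988 + 0.333333·0.184324 + 0.333333·0.0631932 = 0.116502.
P(II | observation) = 0.0614414 / 0.116502 = 0.527386.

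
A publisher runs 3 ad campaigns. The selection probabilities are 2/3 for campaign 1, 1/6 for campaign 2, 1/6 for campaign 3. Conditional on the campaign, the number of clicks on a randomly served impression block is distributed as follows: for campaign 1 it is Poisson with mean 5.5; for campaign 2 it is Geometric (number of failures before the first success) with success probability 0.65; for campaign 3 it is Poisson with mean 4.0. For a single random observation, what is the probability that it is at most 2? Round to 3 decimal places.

0.258

Conditional on each campaign, P(X ≤ 2): 1: 0.0883764; 2: 0.957125; 3: 0.238103.
By total probability, P(X ≤ 2) = 0.666667·0.0883764 + 0.166667·0.957125 + 0.166667·0.238103 = 0.258122.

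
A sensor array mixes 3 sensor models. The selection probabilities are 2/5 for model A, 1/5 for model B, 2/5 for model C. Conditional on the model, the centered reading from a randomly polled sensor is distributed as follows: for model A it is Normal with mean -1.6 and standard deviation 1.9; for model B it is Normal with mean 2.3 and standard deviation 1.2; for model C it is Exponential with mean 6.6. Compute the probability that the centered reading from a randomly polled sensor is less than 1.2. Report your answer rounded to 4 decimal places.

0.4743

Conditional on each model, P(X < 1.2): A: 0.929717; B: 0.179659; C: 0.166247.
By total probability, P(X < 1.2) = 0.4·0.929717 + 0.2·0.179659 + 0.4·0.166247 = 0.474317.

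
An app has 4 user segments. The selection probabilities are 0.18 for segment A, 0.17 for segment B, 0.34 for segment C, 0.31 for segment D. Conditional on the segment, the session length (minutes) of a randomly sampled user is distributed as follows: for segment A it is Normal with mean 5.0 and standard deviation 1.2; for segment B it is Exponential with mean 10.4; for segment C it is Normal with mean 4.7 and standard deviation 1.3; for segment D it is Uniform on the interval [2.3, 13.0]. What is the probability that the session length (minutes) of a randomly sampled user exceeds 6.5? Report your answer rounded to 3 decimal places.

Conditional on each segment, P(X > 6.5): A: 0.10565; B: 0.535261; C: 0.0830851; D: 0.607477.
By total probability, P(X > 6.5) = 0.18·0.10565 + 0.17·0.535261 + 0.34·0.0830851 + 0.31·0.607477 = 0.326578.

0.327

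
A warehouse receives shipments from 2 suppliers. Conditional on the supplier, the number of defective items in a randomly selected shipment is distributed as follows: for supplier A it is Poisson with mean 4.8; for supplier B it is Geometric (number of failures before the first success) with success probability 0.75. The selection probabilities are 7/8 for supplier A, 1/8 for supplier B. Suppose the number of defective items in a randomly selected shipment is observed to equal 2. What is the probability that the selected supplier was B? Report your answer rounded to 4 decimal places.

0.0660

Likelihoods P(X=2 | ·): A: 0.0948067; B: 0.046875.
Posterior ∝ prior × likelihood. Numerator for B: 0.125·0.046875 = 0.00585938.
Normalizing constant: 0.875·0.0948067 + 0.125·0.046875 = 0.0888152.
P(B | observation) = 0.00585938 / 0.0888152 = 0.0659726.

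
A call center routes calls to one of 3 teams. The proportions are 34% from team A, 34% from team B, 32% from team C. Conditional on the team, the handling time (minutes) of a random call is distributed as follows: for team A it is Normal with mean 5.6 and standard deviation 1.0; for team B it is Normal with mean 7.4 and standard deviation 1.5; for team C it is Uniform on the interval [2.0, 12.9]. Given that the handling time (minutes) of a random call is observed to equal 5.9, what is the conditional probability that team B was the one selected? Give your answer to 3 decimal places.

0.256

Likelihoods f(5.9 | ·): A: 0.381388; B: 0.161314; C: 0.0917431.
Posterior ∝ prior × likelihood. Numerator for B: 0.34·0.161314 = 0.0548467.
Normalizing constant: 0.34·0.381388 + 0.34·0.161314 + 0.32·0.0917431 = 0.213876.
P(B | observation) = 0.0548467 / 0.213876 = 0.256441.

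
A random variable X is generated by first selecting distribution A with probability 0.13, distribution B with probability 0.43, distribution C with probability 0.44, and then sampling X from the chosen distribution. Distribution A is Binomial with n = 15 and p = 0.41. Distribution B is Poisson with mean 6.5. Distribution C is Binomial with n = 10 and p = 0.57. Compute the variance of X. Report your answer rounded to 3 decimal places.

Per component, A: μ=6.15, E[X²]=41.451; B: μ=6.5, E[X²]=48.75; C: μ=5.7, E[X²]=34.941.
E[X] = 0.13·6.15 + 0.43·6.5 + 0.44·5.7 = 6.1025.
E[X²] = 0.13·41.451 + 0.43·48.75 + 0.44·34.941 = 41.7252.
Var(X) = E[X²] − (E[X])² = 41.7252 − 37.2405 = 4.48466.

4.485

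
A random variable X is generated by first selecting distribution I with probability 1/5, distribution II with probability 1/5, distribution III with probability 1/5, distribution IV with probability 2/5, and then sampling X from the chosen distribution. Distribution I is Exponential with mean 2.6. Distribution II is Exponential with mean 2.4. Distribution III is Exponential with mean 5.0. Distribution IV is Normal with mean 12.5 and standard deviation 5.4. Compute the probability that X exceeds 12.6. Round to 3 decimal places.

Conditional on each component, P(X > 12.6): I: 0.00785854; II: 0.00524752; III: 0.0804596; IV: 0.492613.
By total probability, P(X > 12.6) = 0.2·0.00785854 + 0.2·0.00524752 + 0.2·0.0804596 + 0.4·0.492613 = 0.215758.

0.216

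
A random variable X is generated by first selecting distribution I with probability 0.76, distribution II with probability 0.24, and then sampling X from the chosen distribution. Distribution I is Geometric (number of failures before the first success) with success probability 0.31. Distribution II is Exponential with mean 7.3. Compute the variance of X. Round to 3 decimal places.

22.943

Per component, I: μ=2.22581, E[X²]=12.1342; II: μ=7.3, E[X²]=106.58.
E[X] = 0.76·2.22581 + 0.24·7.3 = 3.44361.
E[X²] = 0.76·12.1342 + 0.24·106.58 = 34.8012.
Var(X) = E[X²] − (E[X])² = 34.8012 − 11.8585 = 22.9427.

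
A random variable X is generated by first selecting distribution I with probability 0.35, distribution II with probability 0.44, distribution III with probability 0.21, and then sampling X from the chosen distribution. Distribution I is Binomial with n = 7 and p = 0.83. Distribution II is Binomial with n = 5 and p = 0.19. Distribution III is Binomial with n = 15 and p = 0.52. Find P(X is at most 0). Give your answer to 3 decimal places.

Conditional on each component, P(X ≤ 0): I: 4.10339e-06; II: 0.348678; III: 1.65432e-05.
By total probability, P(X ≤ 0) = 0.35·4.10339e-06 + 0.44·0.348678 + 0.21·1.65432e-05 = 0.153423.

0.153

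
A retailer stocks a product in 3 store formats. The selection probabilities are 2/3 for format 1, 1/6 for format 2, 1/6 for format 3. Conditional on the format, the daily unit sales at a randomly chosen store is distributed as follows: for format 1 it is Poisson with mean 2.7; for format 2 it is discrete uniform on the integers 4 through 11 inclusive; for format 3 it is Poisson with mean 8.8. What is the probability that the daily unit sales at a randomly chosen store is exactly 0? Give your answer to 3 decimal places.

Conditional on each format, P(X = 0): 1: 0.0672055; 2: 0; 3: 0.000150733.
By total probability, P(X = 0) = 0.666667·0.0672055 + 0.166667·0 + 0.166667·0.000150733 = 0.0448288.

0.045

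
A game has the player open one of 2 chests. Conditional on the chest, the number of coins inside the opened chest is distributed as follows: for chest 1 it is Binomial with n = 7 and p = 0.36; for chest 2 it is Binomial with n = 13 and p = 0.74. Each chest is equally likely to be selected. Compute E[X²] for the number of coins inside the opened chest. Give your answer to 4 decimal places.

For each component E[X²] = Var + (mean)², giving 1: 7.9632; 2: 95.0456.
Overall E[X²] = 0.5·7.9632 + 0.5·95.0456 = 51.5044.

51.5044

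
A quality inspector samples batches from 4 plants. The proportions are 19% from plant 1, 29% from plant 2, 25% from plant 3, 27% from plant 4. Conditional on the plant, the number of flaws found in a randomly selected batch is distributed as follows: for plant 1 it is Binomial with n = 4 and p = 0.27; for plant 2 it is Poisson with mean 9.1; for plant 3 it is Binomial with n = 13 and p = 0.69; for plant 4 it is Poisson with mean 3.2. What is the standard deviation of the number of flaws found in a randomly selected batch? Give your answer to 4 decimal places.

Per component, 1: μ=1.08, E[X²]=1.9548; 2: μ=9.1, E[X²]=91.91; 3: μ=8.97, E[X²]=83.2416; 4: μ=3.2, E[X²]=13.44.
E[X] = 0.19·1.08 + 0.29·9.1 + 0.25·8.97 + 0.27·3.2 = 5.9507.
E[X²] = 0.19·1.9548 + 0.29·91.91 + 0.25·83.2416 + 0.27·13.44 = 51.4645.
Var(X) = E[X²] − (E[X])² = 51.4645 − 35.4108 = 16.0537.
SD(X) = √16.0537 = 4.0067.

4.0067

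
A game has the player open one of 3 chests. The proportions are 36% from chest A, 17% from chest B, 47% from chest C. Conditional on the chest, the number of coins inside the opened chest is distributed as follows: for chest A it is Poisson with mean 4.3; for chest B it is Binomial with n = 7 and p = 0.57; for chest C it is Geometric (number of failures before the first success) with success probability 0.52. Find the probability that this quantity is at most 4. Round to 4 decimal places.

Conditional on each chest, P(X ≤ 4): A: 0.570438; B: 0.643588; C: 0.97452.
By total probability, P(X ≤ 4) = 0.36·0.570438 + 0.17·0.643588 + 0.47·0.97452 = 0.772792.

0.7728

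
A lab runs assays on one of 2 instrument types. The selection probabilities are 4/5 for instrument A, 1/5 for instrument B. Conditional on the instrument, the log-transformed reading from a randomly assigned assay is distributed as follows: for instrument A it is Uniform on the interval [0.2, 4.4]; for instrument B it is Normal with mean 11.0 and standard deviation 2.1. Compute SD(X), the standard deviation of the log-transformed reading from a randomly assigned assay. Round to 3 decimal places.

Per component, A: μ=2.3, E[X²]=6.76; B: μ=11, E[X²]=125.41.
E[X] = 0.8·2.3 + 0.2·11 = 4.04.
E[X²] = 0.8·6.76 + 0.2·125.41 = 30.49.
Var(X) = E[X²] − (E[X])² = 30.49 − 16.3216 = 14.1684.
SD(X) = √14.1684 = 3.76409.

3.764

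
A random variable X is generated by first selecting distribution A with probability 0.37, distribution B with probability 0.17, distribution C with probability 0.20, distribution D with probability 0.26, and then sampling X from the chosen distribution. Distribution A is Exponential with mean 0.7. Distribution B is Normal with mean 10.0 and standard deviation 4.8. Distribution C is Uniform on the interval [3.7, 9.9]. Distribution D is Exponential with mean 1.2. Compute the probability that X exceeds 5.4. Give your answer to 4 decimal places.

Conditional on each component, P(X > 5.4): A: 0.000446404; B: 0.831053; C: 0.725806; D: 0.011109.
By total probability, P(X > 5.4) = 0.37·0.000446404 + 0.17·0.831053 + 0.2·0.725806 + 0.26·0.011109 = 0.289494.

0.2895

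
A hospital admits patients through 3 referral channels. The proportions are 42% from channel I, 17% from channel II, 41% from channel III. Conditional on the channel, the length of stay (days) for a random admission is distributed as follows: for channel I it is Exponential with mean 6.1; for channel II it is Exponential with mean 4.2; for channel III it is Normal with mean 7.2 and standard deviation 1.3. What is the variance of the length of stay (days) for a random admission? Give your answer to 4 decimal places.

Per component, I: μ=6.1, E[X²]=74.42; II: μ=4.2, E[X²]=35.28; III: μ=7.2, E[X²]=53.53.
E[X] = 0.42·6.1 + 0.17·4.2 + 0.41·7.2 = 6.228.
E[X²] = 0.42·74.42 + 0.17·35.28 + 0.41·53.53 = 59.2013.
Var(X) = E[X²] − (E[X])² = 59.2013 − 38.788 = 20.4133.

20.4133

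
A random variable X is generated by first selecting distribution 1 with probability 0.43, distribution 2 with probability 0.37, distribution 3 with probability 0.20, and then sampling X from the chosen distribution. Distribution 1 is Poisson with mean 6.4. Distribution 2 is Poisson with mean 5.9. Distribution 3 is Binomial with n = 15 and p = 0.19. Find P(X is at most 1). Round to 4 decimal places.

0.0506

Conditional on each component, P(X ≤ 1): 1: 0.0122955; 2: 0.0189022; 3: 0.191545.
By total probability, P(X ≤ 1) = 0.43·0.0122955 + 0.37·0.0189022 + 0.2·0.191545 = 0.0505899.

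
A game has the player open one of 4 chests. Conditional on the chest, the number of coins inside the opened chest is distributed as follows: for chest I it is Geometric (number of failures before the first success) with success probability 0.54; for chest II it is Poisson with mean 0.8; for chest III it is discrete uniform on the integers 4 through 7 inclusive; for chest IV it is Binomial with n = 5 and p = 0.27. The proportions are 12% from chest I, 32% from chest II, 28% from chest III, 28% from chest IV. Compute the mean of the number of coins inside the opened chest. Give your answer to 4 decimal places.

2.2762

Component means — I: 0.851852; II: 0.8; III: 5.5; IV: 1.35.
E[X] = 0.12·0.851852 + 0.32·0.8 + 0.28·5.5 + 0.28·1.35 = 2.27622.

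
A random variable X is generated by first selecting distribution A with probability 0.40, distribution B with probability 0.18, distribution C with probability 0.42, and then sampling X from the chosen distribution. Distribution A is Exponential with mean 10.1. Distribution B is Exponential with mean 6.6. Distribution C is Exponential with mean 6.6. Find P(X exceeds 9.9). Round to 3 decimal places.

0.284

Conditional on each component, P(X > 9.9): A: 0.375237; B: 0.22313; C: 0.22313.
By total probability, P(X > 9.9) = 0.4·0.375237 + 0.18·0.22313 + 0.42·0.22313 = 0.283973.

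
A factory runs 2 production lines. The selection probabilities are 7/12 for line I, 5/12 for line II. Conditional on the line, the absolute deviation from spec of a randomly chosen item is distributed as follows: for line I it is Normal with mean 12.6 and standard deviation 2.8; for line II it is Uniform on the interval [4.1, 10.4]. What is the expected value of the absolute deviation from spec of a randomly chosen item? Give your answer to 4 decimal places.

Component means — I: 12.6; II: 7.25.
E[X] = 0.583333·12.6 + 0.416667·7.25 = 10.3708.

10.3708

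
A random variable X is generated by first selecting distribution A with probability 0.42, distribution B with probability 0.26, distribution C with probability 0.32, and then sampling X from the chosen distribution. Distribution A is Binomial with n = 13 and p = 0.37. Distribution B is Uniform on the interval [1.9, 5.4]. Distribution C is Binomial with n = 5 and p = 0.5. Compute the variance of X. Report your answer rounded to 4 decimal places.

2.9123

Per component, A: μ=4.81, E[X²]=26.1664; B: μ=3.65, E[X²]=14.3433; C: μ=2.5, E[X²]=7.5.
E[X] = 0.42·4.81 + 0.26·3.65 + 0.32·2.5 = 3.7692.
E[X²] = 0.42·26.1664 + 0.26·14.3433 + 0.32·7.5 = 17.1192.
Var(X) = E[X²] − (E[X])² = 17.1192 − 14.2069 = 2.91229.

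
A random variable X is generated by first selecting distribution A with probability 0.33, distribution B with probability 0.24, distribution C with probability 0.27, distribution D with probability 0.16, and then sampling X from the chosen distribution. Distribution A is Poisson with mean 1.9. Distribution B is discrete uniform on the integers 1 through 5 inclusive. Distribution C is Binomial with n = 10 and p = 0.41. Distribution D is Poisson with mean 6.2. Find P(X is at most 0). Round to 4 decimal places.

0.0511

Conditional on each component, P(X ≤ 0): A: 0.149569; B: 0; C: 0.00511117; D: 0.00202943.
By total probability, P(X ≤ 0) = 0.33·0.149569 + 0.24·0 + 0.27·0.00511117 + 0.16·0.00202943 = 0.0510624.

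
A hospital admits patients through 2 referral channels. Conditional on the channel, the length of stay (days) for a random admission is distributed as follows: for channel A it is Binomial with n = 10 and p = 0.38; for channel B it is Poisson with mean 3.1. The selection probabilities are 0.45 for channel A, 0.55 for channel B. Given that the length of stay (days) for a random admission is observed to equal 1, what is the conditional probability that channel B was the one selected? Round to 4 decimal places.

Likelihoods P(X=1 | ·): A: 0.0514409; B: 0.139653.
Posterior ∝ prior × likelihood. Numerator for B: 0.55·0.139653 = 0.0768089.
Normalizing constant: 0.45·0.0514409 + 0.55·0.139653 = 0.0999573.
P(B | observation) = 0.0768089 / 0.0999573 = 0.768417.

0.7684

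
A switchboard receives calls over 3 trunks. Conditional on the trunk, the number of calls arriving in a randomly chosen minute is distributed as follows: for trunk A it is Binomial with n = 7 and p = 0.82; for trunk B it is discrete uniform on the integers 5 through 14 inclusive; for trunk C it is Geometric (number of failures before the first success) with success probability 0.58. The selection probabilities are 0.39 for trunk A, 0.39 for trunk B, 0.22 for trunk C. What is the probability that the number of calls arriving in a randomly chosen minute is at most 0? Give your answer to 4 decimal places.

0.1276

Conditional on each trunk, P(X ≤ 0): A: 6.1222e-06; B: 0; C: 0.58.
By total probability, P(X ≤ 0) = 0.39·6.1222e-06 + 0.39·0 + 0.22·0.58 = 0.127602.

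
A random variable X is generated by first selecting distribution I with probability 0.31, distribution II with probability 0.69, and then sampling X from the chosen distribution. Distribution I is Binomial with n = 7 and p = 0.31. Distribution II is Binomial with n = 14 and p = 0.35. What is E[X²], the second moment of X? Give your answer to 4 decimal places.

20.6885

For each component E[X²] = Var + (mean)², giving I: 6.2062; II: 27.195.
Overall E[X²] = 0.31·6.2062 + 0.69·27.195 = 20.6885.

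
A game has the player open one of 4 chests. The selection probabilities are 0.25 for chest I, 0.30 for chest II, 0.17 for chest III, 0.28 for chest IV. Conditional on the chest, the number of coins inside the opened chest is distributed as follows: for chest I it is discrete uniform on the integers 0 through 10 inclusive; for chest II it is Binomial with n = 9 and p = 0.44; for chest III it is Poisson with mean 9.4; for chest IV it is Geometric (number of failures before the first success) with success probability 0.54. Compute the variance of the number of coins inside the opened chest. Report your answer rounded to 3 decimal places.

Per component, I: μ=5, E[X²]=35; II: μ=3.96, E[X²]=17.8992; III: μ=9.4, E[X²]=97.76; IV: μ=0.851852, E[X²]=2.30316.
E[X] = 0.25·5 + 0.3·3.96 + 0.17·9.4 + 0.28·0.851852 = 4.27452.
E[X²] = 0.25·35 + 0.3·17.8992 + 0.17·97.76 + 0.28·2.30316 = 31.3838.
Var(X) = E[X²] − (E[X])² = 31.3838 − 18.2715 = 13.1123.

13.112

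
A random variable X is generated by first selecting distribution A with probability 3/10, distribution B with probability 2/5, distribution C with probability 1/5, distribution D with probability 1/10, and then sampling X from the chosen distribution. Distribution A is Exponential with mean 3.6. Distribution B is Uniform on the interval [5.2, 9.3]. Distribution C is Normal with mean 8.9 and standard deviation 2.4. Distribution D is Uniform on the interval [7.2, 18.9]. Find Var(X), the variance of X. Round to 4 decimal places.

14.6121

Per component, A: μ=3.6, E[X²]=25.92; B: μ=7.25, E[X²]=53.9633; C: μ=8.9, E[X²]=84.97; D: μ=13.05, E[X²]=181.71.
E[X] = 0.3·3.6 + 0.4·7.25 + 0.2·8.9 + 0.1·13.05 = 7.065.
E[X²] = 0.3·25.92 + 0.4·53.9633 + 0.2·84.97 + 0.1·181.71 = 64.5263.
Var(X) = E[X²] − (E[X])² = 64.5263 − 49.9142 = 14.6121.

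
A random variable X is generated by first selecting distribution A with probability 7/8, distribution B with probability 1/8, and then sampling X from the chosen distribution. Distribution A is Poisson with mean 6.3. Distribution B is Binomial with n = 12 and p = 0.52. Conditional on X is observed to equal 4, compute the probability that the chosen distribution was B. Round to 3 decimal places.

Likelihoods P(X=4 | ·): A: 0.12053; B: 0.101988.
Posterior ∝ prior × likelihood. Numerator for B: 0.125·0.101988 = 0.0127485.
Normalizing constant: 0.875·0.12053 + 0.125·0.101988 = 0.118212.
P(B | observation) = 0.0127485 / 0.118212 = 0.107844.

0.108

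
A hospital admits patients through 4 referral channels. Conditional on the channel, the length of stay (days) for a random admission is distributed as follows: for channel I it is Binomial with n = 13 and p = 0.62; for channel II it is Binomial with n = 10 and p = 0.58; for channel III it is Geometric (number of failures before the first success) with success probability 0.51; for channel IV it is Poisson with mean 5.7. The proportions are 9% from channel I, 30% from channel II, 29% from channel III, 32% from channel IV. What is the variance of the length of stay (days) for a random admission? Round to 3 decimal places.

9.113

Per component, I: μ=8.06, E[X²]=68.0264; II: μ=5.8, E[X²]=36.076; III: μ=0.960784, E[X²]=2.807; IV: μ=5.7, E[X²]=38.19.
E[X] = 0.09·8.06 + 0.3·5.8 + 0.29·0.960784 + 0.32·5.7 = 4.56803.
E[X²] = 0.09·68.0264 + 0.3·36.076 + 0.29·2.807 + 0.32·38.19 = 29.98.
Var(X) = E[X²] − (E[X])² = 29.98 − 20.8669 = 9.11313.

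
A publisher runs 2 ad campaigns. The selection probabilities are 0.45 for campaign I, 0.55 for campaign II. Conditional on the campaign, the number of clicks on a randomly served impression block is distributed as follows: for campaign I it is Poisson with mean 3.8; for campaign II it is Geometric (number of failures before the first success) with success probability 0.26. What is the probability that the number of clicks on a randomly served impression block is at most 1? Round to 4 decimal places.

0.2971

Conditional on each campaign, P(X ≤ 1): I: 0.10738; II: 0.4524.
By total probability, P(X ≤ 1) = 0.45·0.10738 + 0.55·0.4524 = 0.297141.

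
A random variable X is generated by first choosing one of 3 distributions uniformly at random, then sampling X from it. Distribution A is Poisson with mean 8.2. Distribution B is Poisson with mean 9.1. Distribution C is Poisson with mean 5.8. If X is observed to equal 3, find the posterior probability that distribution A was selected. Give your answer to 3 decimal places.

Likelihoods P(X=3 | ·): A: 0.0252392; B: 0.0140247; C: 0.098452.
Posterior ∝ prior × likelihood. Numerator for A: 0.333333·0.0252392 = 0.00841307.
Normalizing constant: 0.333333·0.0252392 + 0.333333·0.0140247 + 0.333333·0.098452 = 0.0459053.
P(A | observation) = 0.00841307 / 0.0459053 = 0.18327.

0.183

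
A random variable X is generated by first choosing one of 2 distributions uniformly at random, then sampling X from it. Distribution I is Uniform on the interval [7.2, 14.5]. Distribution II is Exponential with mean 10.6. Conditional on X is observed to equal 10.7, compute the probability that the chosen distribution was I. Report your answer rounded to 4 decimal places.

0.7994

Likelihoods f(10.7 | ·): I: 0.136986; II: 0.0343797.
Posterior ∝ prior × likelihood. Numerator for I: 0.5·0.136986 = 0.0684932.
Normalizing constant: 0.5·0.136986 + 0.5·0.0343797 = 0.085683.
P(I | observation) = 0.0684932 / 0.085683 = 0.799378.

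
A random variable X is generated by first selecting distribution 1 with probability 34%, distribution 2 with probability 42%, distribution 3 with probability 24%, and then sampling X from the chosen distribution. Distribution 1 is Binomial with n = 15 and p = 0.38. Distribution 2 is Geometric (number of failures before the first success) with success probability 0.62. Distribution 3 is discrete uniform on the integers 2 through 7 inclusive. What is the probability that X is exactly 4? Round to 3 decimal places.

Conditional on each component, P(X = 4): 1: 0.148107; 2: 0.0129278; 3: 0.166667.
By total probability, P(X = 4) = 0.34·0.148107 + 0.42·0.0129278 + 0.24·0.166667 = 0.0957861.

0.096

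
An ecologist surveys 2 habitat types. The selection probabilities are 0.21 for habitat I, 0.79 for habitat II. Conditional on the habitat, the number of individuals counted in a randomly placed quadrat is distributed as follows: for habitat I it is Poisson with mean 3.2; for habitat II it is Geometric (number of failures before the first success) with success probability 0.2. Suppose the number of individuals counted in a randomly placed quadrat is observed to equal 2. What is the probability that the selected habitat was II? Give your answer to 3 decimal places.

Likelihoods P(X=2 | ·): I: 0.208702; II: 0.128.
Posterior ∝ prior × likelihood. Numerator for II: 0.79·0.128 = 0.10112.
Normalizing constant: 0.21·0.208702 + 0.79·0.128 = 0.144948.
P(II | observation) = 0.10112 / 0.144948 = 0.697632.

0.698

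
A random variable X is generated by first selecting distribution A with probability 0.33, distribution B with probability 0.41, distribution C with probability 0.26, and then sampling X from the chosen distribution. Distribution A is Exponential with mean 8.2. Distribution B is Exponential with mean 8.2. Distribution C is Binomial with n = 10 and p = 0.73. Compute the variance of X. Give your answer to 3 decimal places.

Per component, A: μ=8.2, E[X²]=134.48; B: μ=8.2, E[X²]=134.48; C: μ=7.3, E[X²]=55.261.
E[X] = 0.33·8.2 + 0.41·8.2 + 0.26·7.3 = 7.966.
E[X²] = 0.33·134.48 + 0.41·134.48 + 0.26·55.261 = 113.883.
Var(X) = E[X²] − (E[X])² = 113.883 − 63.4572 = 50.4259.

50.426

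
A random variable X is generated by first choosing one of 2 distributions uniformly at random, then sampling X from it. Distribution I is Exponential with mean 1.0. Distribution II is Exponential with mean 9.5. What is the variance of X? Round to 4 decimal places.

63.6875

Per component, I: μ=1, E[X²]=2; II: μ=9.5, E[X²]=180.5.
E[X] = 0.5·1 + 0.5·9.5 = 5.25.
E[X²] = 0.5·2 + 0.5·180.5 = 91.25.
Var(X) = E[X²] − (E[X])² = 91.25 − 27.5625 = 63.6875.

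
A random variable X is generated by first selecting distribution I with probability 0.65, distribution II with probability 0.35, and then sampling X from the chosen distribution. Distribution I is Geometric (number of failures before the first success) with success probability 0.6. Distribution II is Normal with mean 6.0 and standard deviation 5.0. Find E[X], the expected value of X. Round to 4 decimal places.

Component means — I: 0.666667; II: 6.
E[X] = 0.65·0.666667 + 0.35·6 = 2.53333.

2.5333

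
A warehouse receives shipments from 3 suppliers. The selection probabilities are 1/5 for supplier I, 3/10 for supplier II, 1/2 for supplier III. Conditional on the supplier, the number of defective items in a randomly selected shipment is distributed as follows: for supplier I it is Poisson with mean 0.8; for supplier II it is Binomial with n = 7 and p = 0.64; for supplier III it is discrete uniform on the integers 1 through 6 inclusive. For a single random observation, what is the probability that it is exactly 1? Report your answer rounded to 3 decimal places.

Conditional on each supplier, P(X = 1): I: 0.359463; II: 0.00975198; III: 0.166667.
By total probability, P(X = 1) = 0.2·0.359463 + 0.3·0.00975198 + 0.5·0.166667 = 0.158152.

0.158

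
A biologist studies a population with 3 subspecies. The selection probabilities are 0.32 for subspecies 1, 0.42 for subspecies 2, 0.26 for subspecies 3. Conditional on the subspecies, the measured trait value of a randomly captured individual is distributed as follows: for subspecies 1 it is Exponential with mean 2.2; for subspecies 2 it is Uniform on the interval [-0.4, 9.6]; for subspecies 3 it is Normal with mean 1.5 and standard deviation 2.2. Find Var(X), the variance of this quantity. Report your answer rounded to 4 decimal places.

8.1715

Per component, 1: μ=2.2, E[X²]=9.68; 2: μ=4.6, E[X²]=29.4933; 3: μ=1.5, E[X²]=7.09.
E[X] = 0.32·2.2 + 0.42·4.6 + 0.26·1.5 = 3.026.
E[X²] = 0.32·9.68 + 0.42·29.4933 + 0.26·7.09 = 17.3282.
Var(X) = E[X²] − (E[X])² = 17.3282 − 9.15668 = 8.17152.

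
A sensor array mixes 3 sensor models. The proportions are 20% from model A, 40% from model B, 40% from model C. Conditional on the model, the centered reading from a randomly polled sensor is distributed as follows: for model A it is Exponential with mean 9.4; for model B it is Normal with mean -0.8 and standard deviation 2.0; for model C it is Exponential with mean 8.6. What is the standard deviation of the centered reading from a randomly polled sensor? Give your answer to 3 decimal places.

Per component, A: μ=9.4, E[X²]=176.72; B: μ=-0.8, E[X²]=4.64; C: μ=8.6, E[X²]=147.92.
E[X] = 0.2·9.4 + 0.4·-0.8 + 0.4·8.6 = 5.
E[X²] = 0.2·176.72 + 0.4·4.64 + 0.4·147.92 = 96.368.
Var(X) = E[X²] − (E[X])² = 96.368 − 25 = 71.368.
SD(X) = √71.368 = 8.44796.

8.448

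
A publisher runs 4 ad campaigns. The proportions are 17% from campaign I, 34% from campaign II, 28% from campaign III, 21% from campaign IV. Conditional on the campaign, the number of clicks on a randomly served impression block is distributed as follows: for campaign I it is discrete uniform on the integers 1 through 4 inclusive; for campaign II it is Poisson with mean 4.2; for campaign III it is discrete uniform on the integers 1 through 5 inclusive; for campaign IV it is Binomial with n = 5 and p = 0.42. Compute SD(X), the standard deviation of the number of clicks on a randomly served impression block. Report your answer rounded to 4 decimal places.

Per component, I: μ=2.5, E[X²]=7.5; II: μ=4.2, E[X²]=21.84; III: μ=3, E[X²]=11; IV: μ=2.1, E[X²]=5.628.
E[X] = 0.17·2.5 + 0.34·4.2 + 0.28·3 + 0.21·2.1 = 3.134.
E[X²] = 0.17·7.5 + 0.34·21.84 + 0.28·11 + 0.21·5.628 = 12.9625.
Var(X) = E[X²] − (E[X])² = 12.9625 − 9.82196 = 3.14052.
SD(X) = √3.14052 = 1.77215.

1.7722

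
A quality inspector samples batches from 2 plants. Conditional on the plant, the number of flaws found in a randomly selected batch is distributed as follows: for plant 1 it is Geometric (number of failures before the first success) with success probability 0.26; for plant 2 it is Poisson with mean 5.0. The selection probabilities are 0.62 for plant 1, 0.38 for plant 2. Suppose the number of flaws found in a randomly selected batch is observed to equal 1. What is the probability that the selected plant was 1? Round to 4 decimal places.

0.9031

Likelihoods P(X=1 | ·): 1: 0.1924; 2: 0.0336897.
Posterior ∝ prior × likelihood. Numerator for 1: 0.62·0.1924 = 0.119288.
Normalizing constant: 0.62·0.1924 + 0.38·0.0336897 = 0.13209.
P(1 | observation) = 0.119288 / 0.13209 = 0.903081.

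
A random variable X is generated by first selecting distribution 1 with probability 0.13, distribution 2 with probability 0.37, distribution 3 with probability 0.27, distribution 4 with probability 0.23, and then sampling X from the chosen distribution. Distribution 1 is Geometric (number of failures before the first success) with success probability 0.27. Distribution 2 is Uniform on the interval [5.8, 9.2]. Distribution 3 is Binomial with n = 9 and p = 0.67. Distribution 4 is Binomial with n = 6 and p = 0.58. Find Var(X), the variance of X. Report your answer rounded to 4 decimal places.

Per component, 1: μ=2.7037, E[X²]=17.3237; 2: μ=7.5, E[X²]=57.2133; 3: μ=6.03, E[X²]=38.3508; 4: μ=3.48, E[X²]=13.572.
E[X] = 0.13·2.7037 + 0.37·7.5 + 0.27·6.03 + 0.23·3.48 = 5.55498.
E[X²] = 0.13·17.3237 + 0.37·57.2133 + 0.27·38.3508 + 0.23·13.572 = 36.8973.
Var(X) = E[X²] − (E[X])² = 36.8973 − 30.8578 = 6.03948.

6.0395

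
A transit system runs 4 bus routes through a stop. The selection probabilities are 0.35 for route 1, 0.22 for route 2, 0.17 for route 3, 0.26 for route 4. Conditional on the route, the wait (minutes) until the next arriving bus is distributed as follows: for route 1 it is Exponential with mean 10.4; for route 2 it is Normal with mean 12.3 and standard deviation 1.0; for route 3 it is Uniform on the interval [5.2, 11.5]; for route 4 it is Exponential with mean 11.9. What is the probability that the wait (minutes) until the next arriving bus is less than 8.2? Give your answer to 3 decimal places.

Conditional on each route, P(X < 8.2): 1: 0.545456; 2: 2.06575e-05; 3: 0.47619; 4: 0.49796.
By total probability, P(X < 8.2) = 0.35·0.545456 + 0.22·2.06575e-05 + 0.17·0.47619 + 0.26·0.49796 = 0.401336.

0.401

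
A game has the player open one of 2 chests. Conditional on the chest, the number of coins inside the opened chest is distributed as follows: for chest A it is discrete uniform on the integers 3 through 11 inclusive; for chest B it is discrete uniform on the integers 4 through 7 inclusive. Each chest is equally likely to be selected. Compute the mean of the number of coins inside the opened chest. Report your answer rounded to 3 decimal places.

Component means — A: 7; B: 5.5.
E[X] = 0.5·7 + 0.5·5.5 = 6.25.

6.250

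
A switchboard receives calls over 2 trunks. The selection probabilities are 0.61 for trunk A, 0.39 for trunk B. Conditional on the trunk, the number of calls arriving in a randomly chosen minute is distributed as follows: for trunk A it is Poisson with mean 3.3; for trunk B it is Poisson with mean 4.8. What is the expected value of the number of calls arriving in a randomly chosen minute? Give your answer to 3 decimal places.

3.885

Component means — A: 3.3; B: 4.8.
E[X] = 0.61·3.3 + 0.39·4.8 = 3.885.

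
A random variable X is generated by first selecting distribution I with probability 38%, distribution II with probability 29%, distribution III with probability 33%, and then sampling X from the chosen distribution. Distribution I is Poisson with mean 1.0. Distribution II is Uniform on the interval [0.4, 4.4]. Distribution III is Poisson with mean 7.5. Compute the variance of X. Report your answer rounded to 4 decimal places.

Per component, I: μ=1, E[X²]=2; II: μ=2.4, E[X²]=7.09333; III: μ=7.5, E[X²]=63.75.
E[X] = 0.38·1 + 0.29·2.4 + 0.33·7.5 = 3.551.
E[X²] = 0.38·2 + 0.29·7.09333 + 0.33·63.75 = 23.8546.
Var(X) = E[X²] − (E[X])² = 23.8546 − 12.6096 = 11.245.

11.2450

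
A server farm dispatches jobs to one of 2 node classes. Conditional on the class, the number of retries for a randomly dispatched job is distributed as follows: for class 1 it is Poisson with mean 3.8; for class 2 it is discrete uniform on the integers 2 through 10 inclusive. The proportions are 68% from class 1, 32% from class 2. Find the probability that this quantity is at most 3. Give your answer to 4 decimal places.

0.3931

Conditional on each class, P(X ≤ 3): 1: 0.473485; 2: 0.222222.
By total probability, P(X ≤ 3) = 0.68·0.473485 + 0.32·0.222222 = 0.393081.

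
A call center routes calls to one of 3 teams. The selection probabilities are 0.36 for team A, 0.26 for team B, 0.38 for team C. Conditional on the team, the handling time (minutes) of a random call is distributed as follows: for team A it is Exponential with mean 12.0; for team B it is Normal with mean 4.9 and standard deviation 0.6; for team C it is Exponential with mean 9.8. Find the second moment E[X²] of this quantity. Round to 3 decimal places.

For each component E[X²] = Var + (mean)², giving A: 288; B: 24.37; C: 192.08.
Overall E[X²] = 0.36·288 + 0.26·24.37 + 0.38·192.08 = 183.007.

183.007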